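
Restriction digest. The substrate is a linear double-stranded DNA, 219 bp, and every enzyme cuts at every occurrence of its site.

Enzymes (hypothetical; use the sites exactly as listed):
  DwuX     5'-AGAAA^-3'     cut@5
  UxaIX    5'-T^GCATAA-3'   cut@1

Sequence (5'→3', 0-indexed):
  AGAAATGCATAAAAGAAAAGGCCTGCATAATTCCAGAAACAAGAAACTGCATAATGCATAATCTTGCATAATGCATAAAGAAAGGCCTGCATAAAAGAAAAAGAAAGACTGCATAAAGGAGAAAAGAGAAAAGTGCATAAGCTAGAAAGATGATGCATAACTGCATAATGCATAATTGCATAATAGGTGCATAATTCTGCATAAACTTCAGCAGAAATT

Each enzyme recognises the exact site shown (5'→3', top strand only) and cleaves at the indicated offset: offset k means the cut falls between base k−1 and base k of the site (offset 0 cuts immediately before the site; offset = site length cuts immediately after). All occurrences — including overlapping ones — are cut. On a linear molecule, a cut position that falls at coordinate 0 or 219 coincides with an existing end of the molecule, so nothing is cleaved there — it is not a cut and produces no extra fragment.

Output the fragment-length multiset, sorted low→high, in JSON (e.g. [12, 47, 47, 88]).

Site scan:
  DwuX AGAAA/5: at [0, 13, 34, 41, 78, 95, 101, 119, 126, 143, 212] ⇒ [5, 18, 39, 46, 83, 100, 106, 124, 131, 148, 217]
  UxaIX TGCATAA/1: at [5, 23, 47, 54, 64, 71, 87, 109, 133, 153, 161, 168, 176, 187, 197] ⇒ [6, 24, 48, 55, 65, 72, 88, 110, 134, 154, 162, 169, 177, 188, 198]

Pooled cuts: [5, 6, 18, 24, 39, 46, 48, 55, 65, 72, 83, 88, 100, 106, 110, 124, 131, 134, 148, 154, 162, 169, 177, 188, 198, 217]

Fragments:
  [0,5): 5 bp
  [5,6): 1 bp
  [6,18): 12 bp
  [18,24): 6 bp
  [24,39): 15 bp
  [39,46): 7 bp
  [46,48): 2 bp
  [48,55): 7 bp
  [55,65): 10 bp
  [65,72): 7 bp
  [72,83): 11 bp
  [83,88): 5 bp
  [88,100): 12 bp
  [100,106): 6 bp
  [106,110): 4 bp
  [110,124): 14 bp
  [124,131): 7 bp
  [131,134): 3 bp
  [134,148): 14 bp
  [148,154): 6 bp
  [154,162): 8 bp
  [162,169): 7 bp
  [169,177): 8 bp
  [177,188): 11 bp
  [188,198): 10 bp
  [198,217): 19 bp
  [217,219): 2 bp

[1,2,2,3,4,5,5,6,6,6,7,7,7,7,7,8,8,10,10,11,11,12,12,14,14,15,19]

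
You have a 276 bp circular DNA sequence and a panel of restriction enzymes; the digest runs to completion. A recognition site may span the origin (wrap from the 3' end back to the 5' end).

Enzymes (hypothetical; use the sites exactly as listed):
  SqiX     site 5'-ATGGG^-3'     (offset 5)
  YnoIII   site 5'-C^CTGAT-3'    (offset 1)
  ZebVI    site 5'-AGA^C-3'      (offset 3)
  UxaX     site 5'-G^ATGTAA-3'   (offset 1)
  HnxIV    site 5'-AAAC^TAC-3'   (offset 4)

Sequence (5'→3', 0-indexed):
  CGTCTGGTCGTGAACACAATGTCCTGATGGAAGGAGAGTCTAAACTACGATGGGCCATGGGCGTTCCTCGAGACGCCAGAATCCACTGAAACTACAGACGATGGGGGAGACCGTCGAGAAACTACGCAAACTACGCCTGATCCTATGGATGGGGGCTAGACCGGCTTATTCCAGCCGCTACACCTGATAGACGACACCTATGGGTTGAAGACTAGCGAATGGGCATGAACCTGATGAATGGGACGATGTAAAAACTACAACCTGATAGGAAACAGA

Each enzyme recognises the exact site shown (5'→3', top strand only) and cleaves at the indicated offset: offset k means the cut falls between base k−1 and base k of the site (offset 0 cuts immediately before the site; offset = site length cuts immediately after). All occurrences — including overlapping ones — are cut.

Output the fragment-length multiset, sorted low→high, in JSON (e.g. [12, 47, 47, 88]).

[3,5,5,6,6,7,7,7,7,7,8,9,9,10,12,12,12,12,13,15,17,19,22,23,23]

Site scan:
  SqiX (ATGGG, off=5): starts [49, 56, 100, 148, 199, 218, 237] → cuts [54, 61, 105, 153, 204, 223, 242]
  YnoIII (CCTGAT, off=1): starts [22, 135, 182, 229, 260] → cuts [23, 136, 183, 230, 261]
  ZebVI (AGAC, off=3): starts [70, 95, 107, 157, 188, 208, 273] → cuts [0, 73, 98, 110, 160, 191, 211]
  UxaX (GATGTAA, off=1): starts [244] → cuts [245]
  HnxIV (AAACTAC, off=4): starts [41, 88, 118, 127, 251] → cuts [45, 92, 122, 131, 255]

All cut coordinates (distinct, sorted): [0, 23, 45, 54, 61, 73, 92, 98, 105, 110, 122, 131, 136, 153, 160, 183, 191, 204, 211, 223, 230, 242, 245, 255, 261]

Fragment lengths:
  0→23: 23 bp
  23→45: 22 bp
  45→54: 9 bp
  54→61: 7 bp
  61→73: 12 bp
  73→92: 19 bp
  92→98: 6 bp
  98→105: 7 bp
  105→110: 5 bp
  110→122: 12 bp
  122→131: 9 bp
  131→136: 5 bp
  136→153: 17 bp
  153→160: 7 bp
  160→183: 23 bp
  183→191: 8 bp
  191→204: 13 bp
  204→211: 7 bp
  211→223: 12 bp
  223→230: 7 bp
  230→242: 12 bp
  242→245: 3 bp
  245→255: 10 bp
  255→261: 6 bp
  261→0 (wrap): 276-261+0 = 15 bp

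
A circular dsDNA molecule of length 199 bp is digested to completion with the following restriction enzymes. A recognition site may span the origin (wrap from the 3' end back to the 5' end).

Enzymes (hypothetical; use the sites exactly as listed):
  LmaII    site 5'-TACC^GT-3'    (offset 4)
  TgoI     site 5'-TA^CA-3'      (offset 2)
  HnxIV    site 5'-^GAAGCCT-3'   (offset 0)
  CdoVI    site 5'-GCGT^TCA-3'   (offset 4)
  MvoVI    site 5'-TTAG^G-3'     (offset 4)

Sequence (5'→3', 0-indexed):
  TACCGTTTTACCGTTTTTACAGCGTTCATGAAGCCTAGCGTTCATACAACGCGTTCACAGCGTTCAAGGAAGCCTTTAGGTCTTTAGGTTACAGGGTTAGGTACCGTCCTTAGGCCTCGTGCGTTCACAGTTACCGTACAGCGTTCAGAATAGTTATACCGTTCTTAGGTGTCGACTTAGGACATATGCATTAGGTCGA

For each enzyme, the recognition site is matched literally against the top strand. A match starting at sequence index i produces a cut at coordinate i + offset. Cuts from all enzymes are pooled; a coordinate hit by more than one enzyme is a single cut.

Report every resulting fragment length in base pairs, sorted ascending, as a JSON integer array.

Site scan:
  LmaII TACCGT/4: at [0, 8, 101, 131, 156] ⇒ [4, 12, 105, 135, 160]
  TgoI TACA/2: at [17, 44, 89, 136] ⇒ [19, 46, 91, 138]
  HnxIV GAAGCCT/0: at [29, 68] ⇒ [29, 68]
  CdoVI GCGTTCA/4: at [21, 37, 50, 59, 120, 140] ⇒ [25, 41, 54, 63, 124, 144]
  MvoVI TTAGG/4: at [75, 83, 96, 109, 164, 176, 190] ⇒ [79, 87, 100, 113, 168, 180, 194]

Pooled cuts: [4, 12, 19, 25, 29, 41, 46, 54, 63, 68, 79, 87, 91, 100, 105, 113, 124, 135, 138, 144, 160, 168, 180, 194]

Fragments:
  4→12: 8 bp
  12→19: 7 bp
  19→25: 6 bp
  25→29: 4 bp
  29→41: 12 bp
  41→46: 5 bp
  46→54: 8 bp
  54→63: 9 bp
  63→68: 5 bp
  68→79: 11 bp
  79→87: 8 bp
  87→91: 4 bp
  91→100: 9 bp
  100→105: 5 bp
  105→113: 8 bp
  113→124: 11 bp
  124→135: 11 bp
  135→138: 3 bp
  138→144: 6 bp
  144→160: 16 bp
  160→168: 8 bp
  168→180: 12 bp
  180→194: 14 bp
  194→4 (wrap): 199-194+4 = 9 bp

[3,4,4,5,5,5,6,6,7,8,8,8,8,8,9,9,9,11,11,11,12,12,14,16]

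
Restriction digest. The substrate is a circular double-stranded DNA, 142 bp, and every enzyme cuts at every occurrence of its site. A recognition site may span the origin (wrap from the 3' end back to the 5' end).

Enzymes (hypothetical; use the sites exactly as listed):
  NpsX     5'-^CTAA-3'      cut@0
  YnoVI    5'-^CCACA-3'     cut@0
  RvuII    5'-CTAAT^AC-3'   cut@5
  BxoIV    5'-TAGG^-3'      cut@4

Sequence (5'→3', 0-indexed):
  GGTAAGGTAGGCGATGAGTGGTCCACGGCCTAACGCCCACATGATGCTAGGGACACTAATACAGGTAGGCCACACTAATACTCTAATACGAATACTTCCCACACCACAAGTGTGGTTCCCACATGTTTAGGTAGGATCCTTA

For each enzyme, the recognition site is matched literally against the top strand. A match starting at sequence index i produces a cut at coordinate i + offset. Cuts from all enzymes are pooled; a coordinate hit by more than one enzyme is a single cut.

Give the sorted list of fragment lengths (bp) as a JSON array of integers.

Site scan:
  NpsX CTAA/0: at [29, 55, 74, 82] ⇒ [29, 55, 74, 82]
  YnoVI CCACA/0: at [36, 69, 98, 103, 118] ⇒ [36, 69, 98, 103, 118]
  RvuII CTAATAC/5: at [55, 74, 82] ⇒ [60, 79, 87]
  BxoIV TAGG/4: at [7, 47, 65, 127, 131, 140] ⇒ [2, 11, 51, 69, 131, 135]

Pooled cuts: [2, 11, 29, 36, 51, 55, 60, 69, 74, 79, 82, 87, 98, 103, 118, 131, 135]

Fragment lengths:
  2→11: 9 bp
  11→29: 18 bp
  29→36: 7 bp
  36→51: 15 bp
  51→55: 4 bp
  55→60: 5 bp
  60→69: 9 bp
  69→74: 5 bp
  74→79: 5 bp
  79→82: 3 bp
  82→87: 5 bp
  87→98: 11 bp
  98→103: 5 bp
  103→118: 15 bp
  118→131: 13 bp
  131→135: 4 bp
  135→2 (wrap): 142-135+2 = 9 bp

[3,4,4,5,5,5,5,5,7,9,9,9,11,13,15,15,18]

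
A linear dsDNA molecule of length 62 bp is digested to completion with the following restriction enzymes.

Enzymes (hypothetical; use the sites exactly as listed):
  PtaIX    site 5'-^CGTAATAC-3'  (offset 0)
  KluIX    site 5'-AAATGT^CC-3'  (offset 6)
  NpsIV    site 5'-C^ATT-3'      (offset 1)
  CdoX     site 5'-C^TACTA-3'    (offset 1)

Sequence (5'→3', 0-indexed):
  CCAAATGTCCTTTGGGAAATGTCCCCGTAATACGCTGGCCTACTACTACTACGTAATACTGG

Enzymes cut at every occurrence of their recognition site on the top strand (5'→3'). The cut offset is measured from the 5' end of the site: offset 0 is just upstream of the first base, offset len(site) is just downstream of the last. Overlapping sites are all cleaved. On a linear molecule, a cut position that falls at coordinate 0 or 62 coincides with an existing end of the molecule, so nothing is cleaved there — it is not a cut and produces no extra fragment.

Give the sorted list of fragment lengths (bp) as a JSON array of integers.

Site scan:
  PtaIX (CGTAATAC, off=0): starts [25, 51] → cuts [25, 51]
  KluIX (AAATGTCC, off=6): starts [2, 16] → cuts [8, 22]
  NpsIV (CATT, off=1): no sites
  CdoX (CTACTA, off=1): starts [39, 42, 45] → cuts [40, 43, 46]

Pooled cuts: [8, 22, 25, 40, 43, 46, 51]

Fragments:
  [0,8): 8 bp
  [8,22): 14 bp
  [22,25): 3 bp
  [25,40): 15 bp
  [40,43): 3 bp
  [43,46): 3 bp
  [46,51): 5 bp
  [51,62): 11 bp

[3,3,3,5,8,11,14,15]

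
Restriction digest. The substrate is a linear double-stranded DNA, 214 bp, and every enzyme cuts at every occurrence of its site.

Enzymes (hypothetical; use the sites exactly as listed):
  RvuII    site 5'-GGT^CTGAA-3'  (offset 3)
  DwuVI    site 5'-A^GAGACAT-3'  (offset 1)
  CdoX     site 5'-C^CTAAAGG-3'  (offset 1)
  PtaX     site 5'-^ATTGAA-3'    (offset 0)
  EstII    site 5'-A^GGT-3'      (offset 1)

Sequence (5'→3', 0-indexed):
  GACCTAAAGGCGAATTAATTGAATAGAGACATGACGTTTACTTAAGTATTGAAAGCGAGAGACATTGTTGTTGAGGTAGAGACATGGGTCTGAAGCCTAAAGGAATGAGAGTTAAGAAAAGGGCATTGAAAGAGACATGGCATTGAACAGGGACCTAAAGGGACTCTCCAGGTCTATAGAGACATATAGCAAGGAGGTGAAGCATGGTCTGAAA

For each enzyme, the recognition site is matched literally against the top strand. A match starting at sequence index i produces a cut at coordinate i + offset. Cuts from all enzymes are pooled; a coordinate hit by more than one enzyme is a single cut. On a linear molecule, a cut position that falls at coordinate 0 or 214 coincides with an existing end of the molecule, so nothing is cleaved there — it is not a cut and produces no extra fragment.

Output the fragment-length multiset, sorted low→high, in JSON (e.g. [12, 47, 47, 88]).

[3,4,6,7,7,8,8,10,11,11,13,13,14,16,16,17,22,28]

Per-enzyme occurrences:
  RvuII (GGTCTGAA, off=3): starts [86, 205] → cuts [89, 208]
  DwuVI (AGAGACAT, off=1): starts [24, 57, 77, 130, 177] → cuts [25, 58, 78, 131, 178]
  CdoX (CCTAAAGG, off=1): starts [2, 95, 153] → cuts [3, 96, 154]
  PtaX (ATTGAA, off=0): starts [17, 47, 124, 141] → cuts [17, 47, 124, 141]
  EstII (AGGT, off=1): starts [73, 169, 194] → cuts [74, 170, 195]

Pooled cuts: [3, 17, 25, 47, 58, 74, 78, 89, 96, 124, 131, 141, 154, 170, 178, 195, 208]

Fragments:
  [0,3): 3 bp
  [3,17): 14 bp
  [17,25): 8 bp
  [25,47): 22 bp
  [47,58): 11 bp
  [58,74): 16 bp
  [74,78): 4 bp
  [78,89): 11 bp
  [89,96): 7 bp
  [96,124): 28 bp
  [124,131): 7 bp
  [131,141): 10 bp
  [141,154): 13 bp
  [154,170): 16 bp
  [170,178): 8 bp
  [178,195): 17 bp
  [195,208): 13 bp
  [208,214): 6 bp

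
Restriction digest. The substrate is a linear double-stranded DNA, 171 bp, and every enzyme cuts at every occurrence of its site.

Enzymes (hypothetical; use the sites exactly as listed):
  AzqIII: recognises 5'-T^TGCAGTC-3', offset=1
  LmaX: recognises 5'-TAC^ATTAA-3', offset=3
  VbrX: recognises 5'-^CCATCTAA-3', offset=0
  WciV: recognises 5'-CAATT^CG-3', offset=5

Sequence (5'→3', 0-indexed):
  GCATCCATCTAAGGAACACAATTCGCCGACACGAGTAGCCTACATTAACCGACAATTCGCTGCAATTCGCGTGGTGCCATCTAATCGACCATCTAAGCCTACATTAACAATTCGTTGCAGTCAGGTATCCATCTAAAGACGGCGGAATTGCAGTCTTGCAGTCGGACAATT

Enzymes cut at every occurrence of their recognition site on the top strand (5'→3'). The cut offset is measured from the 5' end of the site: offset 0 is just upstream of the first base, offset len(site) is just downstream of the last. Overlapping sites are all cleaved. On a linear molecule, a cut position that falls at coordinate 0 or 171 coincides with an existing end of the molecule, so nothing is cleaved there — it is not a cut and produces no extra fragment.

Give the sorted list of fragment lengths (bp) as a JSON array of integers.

Per-enzyme occurrences:
  AzqIII (TTGCAGTC, off=1): starts [114, 147, 155] → cuts [115, 148, 156]
  LmaX (TACATTAA, off=3): starts [40, 99] → cuts [43, 102]
  VbrX (CCATCTAA, off=0): starts [4, 76, 88, 128] → cuts [4, 76, 88, 128]
  WciV (CAATTCG, off=5): starts [18, 52, 62, 107] → cuts [23, 57, 67, 112]

Pooled cuts: [4, 23, 43, 57, 67, 76, 88, 102, 112, 115, 128, 148, 156]

Fragments:
  [0,4): 4 bp
  [4,23): 19 bp
  [23,43): 20 bp
  [43,57): 14 bp
  [57,67): 10 bp
  [67,76): 9 bp
  [76,88): 12 bp
  [88,102): 14 bp
  [102,112): 10 bp
  [112,115): 3 bp
  [115,128): 13 bp
  [128,148): 20 bp
  [148,156): 8 bp
  [156,171): 15 bp

[3,4,8,9,10,10,12,13,14,14,15,19,20,20]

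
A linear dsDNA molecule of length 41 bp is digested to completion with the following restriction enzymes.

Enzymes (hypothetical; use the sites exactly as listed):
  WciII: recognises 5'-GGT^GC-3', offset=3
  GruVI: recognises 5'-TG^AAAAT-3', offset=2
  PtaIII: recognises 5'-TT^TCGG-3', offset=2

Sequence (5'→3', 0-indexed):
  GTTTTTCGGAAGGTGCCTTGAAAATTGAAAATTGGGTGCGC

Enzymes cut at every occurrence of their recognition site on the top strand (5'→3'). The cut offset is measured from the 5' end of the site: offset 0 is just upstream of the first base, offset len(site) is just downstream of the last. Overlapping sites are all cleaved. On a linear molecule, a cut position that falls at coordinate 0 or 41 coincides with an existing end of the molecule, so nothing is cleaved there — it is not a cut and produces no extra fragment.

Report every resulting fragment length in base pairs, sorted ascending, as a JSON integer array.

Site scan:
  WciII GGTGC/3: at [11, 34] ⇒ [14, 37]
  GruVI TGAAAAT/2: at [18, 25] ⇒ [20, 27]
  PtaIII TTTCGG/2: at [3] ⇒ [5]

All cut coordinates (distinct, sorted): [5, 14, 20, 27, 37]

Fragments:
  [0,5): 5 bp
  [5,14): 9 bp
  [14,20): 6 bp
  [20,27): 7 bp
  [27,37): 10 bp
  [37,41): 4 bp

[4,5,6,7,9,10]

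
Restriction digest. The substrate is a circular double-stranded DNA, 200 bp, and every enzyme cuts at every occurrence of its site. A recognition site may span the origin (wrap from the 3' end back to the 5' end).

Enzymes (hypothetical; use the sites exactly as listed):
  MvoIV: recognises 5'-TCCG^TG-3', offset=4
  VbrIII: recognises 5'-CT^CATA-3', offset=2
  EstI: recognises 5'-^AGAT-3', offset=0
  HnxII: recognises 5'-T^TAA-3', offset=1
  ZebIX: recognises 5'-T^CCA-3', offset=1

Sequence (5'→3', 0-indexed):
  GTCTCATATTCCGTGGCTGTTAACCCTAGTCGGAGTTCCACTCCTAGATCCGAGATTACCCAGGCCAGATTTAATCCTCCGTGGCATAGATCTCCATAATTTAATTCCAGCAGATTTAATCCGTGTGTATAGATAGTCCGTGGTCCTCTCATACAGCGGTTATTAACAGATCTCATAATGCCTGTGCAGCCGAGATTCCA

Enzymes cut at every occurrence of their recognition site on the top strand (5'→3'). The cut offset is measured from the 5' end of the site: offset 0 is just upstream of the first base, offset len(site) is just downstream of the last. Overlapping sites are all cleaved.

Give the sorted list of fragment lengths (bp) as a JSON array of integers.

Scan for sites:
  MvoIV (TCCGTG, off=4): starts [9, 77, 119, 136] → cuts [13, 81, 123, 140]
  VbrIII (CTCATA, off=2): starts [2, 147, 171] → cuts [4, 149, 173]
  EstI (AGAT, off=0): starts [45, 52, 66, 87, 111, 130, 167, 192] → cuts [45, 52, 66, 87, 111, 130, 167, 192]
  HnxII (TTAA, off=1): starts [19, 70, 100, 115, 162] → cuts [20, 71, 101, 116, 163]
  ZebIX (TCCA, off=1): starts [36, 92, 105, 196] → cuts [37, 93, 106, 197]

Pooled cuts: [4, 13, 20, 37, 45, 52, 66, 71, 81, 87, 93, 101, 106, 111, 116, 123, 130, 140, 149, 163, 167, 173, 192, 197]

Fragment lengths:
  4→13: 9 bp
  13→20: 7 bp
  20→37: 17 bp
  37→45: 8 bp
  45→52: 7 bp
  52→66: 14 bp
  66→71: 5 bp
  71→81: 10 bp
  81→87: 6 bp
  87→93: 6 bp
  93→101: 8 bp
  101→106: 5 bp
  106→111: 5 bp
  111→116: 5 bp
  116→123: 7 bp
  123→130: 7 bp
  130→140: 10 bp
  140→149: 9 bp
  149→163: 14 bp
  163→167: 4 bp
  167→173: 6 bp
  173→192: 19 bp
  192→197: 5 bp
  197→4 (wrap): 200-197+4 = 7 bp

[4,5,5,5,5,5,6,6,6,7,7,7,7,7,8,8,9,9,10,10,14,14,17,19]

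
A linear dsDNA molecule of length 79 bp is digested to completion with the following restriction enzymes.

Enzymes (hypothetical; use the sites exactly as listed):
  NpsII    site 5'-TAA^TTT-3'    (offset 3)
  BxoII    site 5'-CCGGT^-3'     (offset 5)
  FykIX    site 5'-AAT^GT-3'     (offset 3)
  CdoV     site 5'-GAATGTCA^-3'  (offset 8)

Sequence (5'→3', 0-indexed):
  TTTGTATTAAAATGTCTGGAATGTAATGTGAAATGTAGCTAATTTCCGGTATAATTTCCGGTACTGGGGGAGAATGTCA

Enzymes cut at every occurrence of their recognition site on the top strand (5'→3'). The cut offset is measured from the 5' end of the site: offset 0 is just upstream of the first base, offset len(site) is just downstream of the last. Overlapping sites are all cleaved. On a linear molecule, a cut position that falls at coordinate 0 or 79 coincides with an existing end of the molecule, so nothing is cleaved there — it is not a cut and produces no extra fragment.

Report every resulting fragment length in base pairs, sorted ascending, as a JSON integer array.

Site scan:
  NpsII TAATTT/3: at [39, 51] ⇒ [42, 54]
  BxoII CCGGT/5: at [45, 57] ⇒ [50, 62]
  FykIX AATGT/3: at [10, 19, 24, 31, 72] ⇒ [13, 22, 27, 34, 75]
  CdoV GAATGTCA/8: at [71] ⇒ [] (position 79 is a terminus of the linear molecule — no cut)

All cut coordinates (distinct, sorted): [13, 22, 27, 34, 42, 50, 54, 62, 75]

Fragments:
  [0,13): 13 bp
  [13,22): 9 bp
  [22,27): 5 bp
  [27,34): 7 bp
  [34,42): 8 bp
  [42,50): 8 bp
  [50,54): 4 bp
  [54,62): 8 bp
  [62,75): 13 bp
  [75,79): 4 bp

[4,4,5,7,8,8,8,9,13,13]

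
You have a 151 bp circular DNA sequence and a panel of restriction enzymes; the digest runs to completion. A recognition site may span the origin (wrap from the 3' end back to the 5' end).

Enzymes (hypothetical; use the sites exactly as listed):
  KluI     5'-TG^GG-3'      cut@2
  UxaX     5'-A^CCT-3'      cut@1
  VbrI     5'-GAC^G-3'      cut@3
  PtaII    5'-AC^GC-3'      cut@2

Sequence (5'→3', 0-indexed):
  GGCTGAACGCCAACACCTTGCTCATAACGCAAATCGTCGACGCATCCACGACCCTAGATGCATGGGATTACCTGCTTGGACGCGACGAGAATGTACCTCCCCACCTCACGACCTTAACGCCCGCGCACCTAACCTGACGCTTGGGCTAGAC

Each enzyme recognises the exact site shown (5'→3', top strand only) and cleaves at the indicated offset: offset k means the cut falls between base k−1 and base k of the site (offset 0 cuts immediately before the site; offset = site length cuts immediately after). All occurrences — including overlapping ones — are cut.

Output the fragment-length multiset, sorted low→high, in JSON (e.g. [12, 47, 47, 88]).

[5,5,5,6,6,7,7,8,8,8,8,9,9,11,13,13,23]

Site scan:
  KluI TGGG/2: at [62, 141] ⇒ [64, 143]
  UxaX ACCT/1: at [14, 69, 94, 102, 110, 126, 131] ⇒ [15, 70, 95, 103, 111, 127, 132]
  VbrI GACG/3: at [38, 78, 83, 135, 148] ⇒ [0, 41, 81, 86, 138]
  PtaII ACGC/2: at [6, 26, 39, 79, 116, 136] ⇒ [8, 28, 41, 81, 118, 138]

All cut coordinates (distinct, sorted): [0, 8, 15, 28, 41, 64, 70, 81, 86, 95, 103, 111, 118, 127, 132, 138, 143]

Fragments:
  0→8: 8 bp
  8→15: 7 bp
  15→28: 13 bp
  28→41: 13 bp
  41→64: 23 bp
  64→70: 6 bp
  70→81: 11 bp
  81→86: 5 bp
  86→95: 9 bp
  95→103: 8 bp
  103→111: 8 bp
  111→118: 7 bp
  118→127: 9 bp
  127→132: 5 bp
  132→138: 6 bp
  138→143: 5 bp
  143→0 (wrap): 151-143+0 = 8 bp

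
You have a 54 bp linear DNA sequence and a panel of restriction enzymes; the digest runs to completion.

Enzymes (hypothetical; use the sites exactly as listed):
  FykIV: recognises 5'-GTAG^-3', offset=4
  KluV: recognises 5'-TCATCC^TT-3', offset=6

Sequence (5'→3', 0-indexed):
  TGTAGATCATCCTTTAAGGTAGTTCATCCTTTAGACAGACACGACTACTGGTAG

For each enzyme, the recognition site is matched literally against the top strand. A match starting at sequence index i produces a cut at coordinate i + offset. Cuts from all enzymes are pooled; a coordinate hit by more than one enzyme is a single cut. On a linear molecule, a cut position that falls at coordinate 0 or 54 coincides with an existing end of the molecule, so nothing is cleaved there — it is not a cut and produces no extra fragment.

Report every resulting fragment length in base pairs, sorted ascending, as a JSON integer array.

Per-enzyme occurrences:
  FykIV GTAG/4: at [1, 18, 50] ⇒ [5, 22] (position 54 is a terminus of the linear molecule — no cut)
  KluV TCATCCTT/6: at [6, 23] ⇒ [12, 29]

All cut coordinates (distinct, sorted): [5, 12, 22, 29]

Fragment lengths:
  [0,5): 5 bp
  [5,12): 7 bp
  [12,22): 10 bp
  [22,29): 7 bp
  [29,54): 25 bp

[5,7,7,10,25]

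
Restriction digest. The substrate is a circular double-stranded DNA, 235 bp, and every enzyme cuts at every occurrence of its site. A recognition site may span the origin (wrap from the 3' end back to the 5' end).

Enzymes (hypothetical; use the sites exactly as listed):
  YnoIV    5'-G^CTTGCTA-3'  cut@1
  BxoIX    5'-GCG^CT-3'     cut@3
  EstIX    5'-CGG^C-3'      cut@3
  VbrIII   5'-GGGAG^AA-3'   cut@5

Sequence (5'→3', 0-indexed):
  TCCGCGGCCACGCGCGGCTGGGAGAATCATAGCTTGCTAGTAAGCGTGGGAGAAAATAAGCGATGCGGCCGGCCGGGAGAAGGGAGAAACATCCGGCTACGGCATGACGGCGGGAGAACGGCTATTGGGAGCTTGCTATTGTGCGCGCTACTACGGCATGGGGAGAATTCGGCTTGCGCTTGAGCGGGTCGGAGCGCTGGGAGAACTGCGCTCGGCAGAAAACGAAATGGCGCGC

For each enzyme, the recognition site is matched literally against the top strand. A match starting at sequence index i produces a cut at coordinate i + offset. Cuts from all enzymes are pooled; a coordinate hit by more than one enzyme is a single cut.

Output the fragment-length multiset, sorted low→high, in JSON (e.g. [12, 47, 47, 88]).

[4,5,5,6,6,6,7,7,7,7,7,7,8,8,8,9,9,10,10,10,16,16,18,19,20]

Scan for sites:
  YnoIV (GCTTGCTA, off=1): starts [31, 130] → cuts [32, 131]
  BxoIX (GCGCT, off=3): starts [144, 175, 193, 207, 231] → cuts [147, 178, 196, 210, 234]
  EstIX (CGGC, off=3): starts [4, 14, 65, 69, 93, 99, 107, 118, 153, 169, 212] → cuts [7, 17, 68, 72, 96, 102, 110, 121, 156, 172, 215]
  VbrIII (GGGAGAA, off=5): starts [19, 47, 74, 81, 111, 160, 198] → cuts [24, 52, 79, 86, 116, 165, 203]

All cut coordinates (distinct, sorted): [7, 17, 24, 32, 52, 68, 72, 79, 86, 96, 102, 110, 116, 121, 131, 147, 156, 165, 172, 178, 196, 203, 210, 215, 234]

Fragments:
  7→17: 10 bp
  17→24: 7 bp
  24→32: 8 bp
  32→52: 20 bp
  52→68: 16 bp
  68→72: 4 bp
  72→79: 7 bp
  79→86: 7 bp
  86→96: 10 bp
  96→102: 6 bp
  102→110: 8 bp
  110→116: 6 bp
  116→121: 5 bp
  121→131: 10 bp
  131→147: 16 bp
  147→156: 9 bp
  156→165: 9 bp
  165→172: 7 bp
  172→178: 6 bp
  178→196: 18 bp
  196→203: 7 bp
  203→210: 7 bp
  210→215: 5 bp
  215→234: 19 bp
  234→7 (wrap): 235-234+7 = 8 bp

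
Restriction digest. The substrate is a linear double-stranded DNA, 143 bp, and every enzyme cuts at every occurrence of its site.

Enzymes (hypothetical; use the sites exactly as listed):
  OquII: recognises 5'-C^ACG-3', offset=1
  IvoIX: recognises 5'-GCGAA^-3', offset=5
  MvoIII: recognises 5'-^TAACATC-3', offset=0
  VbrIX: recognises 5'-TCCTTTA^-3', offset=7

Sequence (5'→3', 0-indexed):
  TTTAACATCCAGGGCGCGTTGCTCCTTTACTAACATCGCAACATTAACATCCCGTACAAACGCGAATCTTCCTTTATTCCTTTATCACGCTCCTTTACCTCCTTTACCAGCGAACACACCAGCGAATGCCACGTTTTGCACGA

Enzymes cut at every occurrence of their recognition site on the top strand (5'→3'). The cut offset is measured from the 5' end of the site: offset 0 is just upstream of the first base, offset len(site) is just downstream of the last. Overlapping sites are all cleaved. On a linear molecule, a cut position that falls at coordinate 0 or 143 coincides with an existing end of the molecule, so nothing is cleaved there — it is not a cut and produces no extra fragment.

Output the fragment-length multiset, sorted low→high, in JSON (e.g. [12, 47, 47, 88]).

Per-enzyme occurrences:
  OquII CACG/1: at [85, 129, 138] ⇒ [86, 130, 139]
  IvoIX GCGAA/5: at [61, 109, 121] ⇒ [66, 114, 126]
  MvoIII TAACATC/0: at [2, 30, 44] ⇒ [2, 30, 44]
  VbrIX TCCTTTA/7: at [22, 69, 77, 90, 99] ⇒ [29, 76, 84, 97, 106]

Pooled cuts: [2, 29, 30, 44, 66, 76, 84, 86, 97, 106, 114, 126, 130, 139]

Fragments:
  [0,2): 2 bp
  [2,29): 27 bp
  [29,30): 1 bp
  [30,44): 14 bp
  [44,66): 22 bp
  [66,76): 10 bp
  [76,84): 8 bp
  [84,86): 2 bp
  [86,97): 11 bp
  [97,106): 9 bp
  [106,114): 8 bp
  [114,126): 12 bp
  [126,130): 4 bp
  [130,139): 9 bp
  [139,143): 4 bp

[1,2,2,4,4,8,8,9,9,10,11,12,14,22,27]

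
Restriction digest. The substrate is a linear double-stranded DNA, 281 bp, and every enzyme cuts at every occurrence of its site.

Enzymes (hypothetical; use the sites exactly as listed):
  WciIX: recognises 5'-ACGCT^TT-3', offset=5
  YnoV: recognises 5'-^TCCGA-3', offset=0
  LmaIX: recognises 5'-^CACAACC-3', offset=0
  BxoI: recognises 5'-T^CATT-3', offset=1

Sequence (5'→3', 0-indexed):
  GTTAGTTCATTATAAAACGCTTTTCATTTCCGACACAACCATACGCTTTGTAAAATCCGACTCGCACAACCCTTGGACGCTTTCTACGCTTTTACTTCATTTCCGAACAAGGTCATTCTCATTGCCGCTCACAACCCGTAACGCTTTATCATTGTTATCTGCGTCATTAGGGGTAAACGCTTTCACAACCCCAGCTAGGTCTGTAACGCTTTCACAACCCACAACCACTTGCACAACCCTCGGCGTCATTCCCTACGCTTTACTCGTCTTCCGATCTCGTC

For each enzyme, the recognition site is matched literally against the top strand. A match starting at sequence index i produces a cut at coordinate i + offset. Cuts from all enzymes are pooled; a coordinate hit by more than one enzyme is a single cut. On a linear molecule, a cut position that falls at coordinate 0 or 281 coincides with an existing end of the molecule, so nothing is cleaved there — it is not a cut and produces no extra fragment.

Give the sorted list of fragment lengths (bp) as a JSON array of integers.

Per-enzyme occurrences:
  WciIX ACGCTTT/5: at [16, 42, 76, 85, 140, 176, 205, 254] ⇒ [21, 47, 81, 90, 145, 181, 210, 259]
  YnoV TCCGA/0: at [28, 55, 101, 269] ⇒ [28, 55, 101, 269]
  LmaIX CACAACC/0: at [33, 64, 129, 183, 212, 219, 231] ⇒ [33, 64, 129, 183, 212, 219, 231]
  BxoI TCATT/1: at [6, 23, 96, 112, 118, 148, 163, 245] ⇒ [7, 24, 97, 113, 119, 149, 164, 246]

All cut coordinates (distinct, sorted): [7, 21, 24, 28, 33, 47, 55, 64, 81, 90, 97, 101, 113, 119, 129, 145, 149, 164, 181, 183, 210, 212, 219, 231, 246, 259, 269]

Fragment lengths:
  [0,7): 7 bp
  [7,21): 14 bp
  [21,24): 3 bp
  [24,28): 4 bp
  [28,33): 5 bp
  [33,47): 14 bp
  [47,55): 8 bp
  [55,64): 9 bp
  [64,81): 17 bp
  [81,90): 9 bp
  [90,97): 7 bp
  [97,101): 4 bp
  [101,113): 12 bp
  [113,119): 6 bp
  [119,129): 10 bp
  [129,145): 16 bp
  [145,149): 4 bp
  [149,164): 15 bp
  [164,181): 17 bp
  [181,183): 2 bp
  [183,210): 27 bp
  [210,212): 2 bp
  [212,219): 7 bp
  [219,231): 12 bp
  [231,246): 15 bp
  [246,259): 13 bp
  [259,269): 10 bp
  [269,281): 12 bp

[2,2,3,4,4,4,5,6,7,7,7,8,9,9,10,10,12,12,12,13,14,14,15,15,16,17,17,27]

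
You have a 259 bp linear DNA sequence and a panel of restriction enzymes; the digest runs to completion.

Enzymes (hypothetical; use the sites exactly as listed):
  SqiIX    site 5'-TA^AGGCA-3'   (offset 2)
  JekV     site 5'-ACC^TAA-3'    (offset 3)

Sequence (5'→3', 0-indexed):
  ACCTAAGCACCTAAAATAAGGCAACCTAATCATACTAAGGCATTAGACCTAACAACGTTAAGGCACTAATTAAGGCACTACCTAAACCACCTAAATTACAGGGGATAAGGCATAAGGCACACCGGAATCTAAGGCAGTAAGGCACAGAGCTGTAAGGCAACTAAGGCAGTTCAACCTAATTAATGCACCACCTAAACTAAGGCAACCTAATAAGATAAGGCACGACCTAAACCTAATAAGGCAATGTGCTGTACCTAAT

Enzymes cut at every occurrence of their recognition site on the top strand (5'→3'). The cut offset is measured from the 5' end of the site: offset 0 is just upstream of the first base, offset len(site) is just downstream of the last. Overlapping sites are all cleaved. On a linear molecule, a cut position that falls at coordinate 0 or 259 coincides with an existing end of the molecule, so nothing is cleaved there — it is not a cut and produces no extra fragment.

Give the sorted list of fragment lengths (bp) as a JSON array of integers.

[3,4,5,6,7,7,7,8,8,8,8,9,9,10,10,10,11,11,12,12,13,15,16,16,17,17]

Site scan:
  SqiIX TAAGGCA/2: at [16, 35, 58, 70, 105, 112, 129, 137, 152, 161, 197, 215, 236] ⇒ [18, 37, 60, 72, 107, 114, 131, 139, 154, 163, 199, 217, 238]
  JekV ACCTAA/3: at [0, 8, 23, 46, 79, 88, 173, 189, 204, 224, 230, 252] ⇒ [3, 11, 26, 49, 82, 91, 176, 192, 207, 227, 233, 255]

All cut coordinates (distinct, sorted): [3, 11, 18, 26, 37, 49, 60, 72, 82, 91, 107, 114, 131, 139, 154, 163, 176, 192, 199, 207, 217, 227, 233, 238, 255]

Fragments:
  [0,3): 3 bp
  [3,11): 8 bp
  [11,18): 7 bp
  [18,26): 8 bp
  [26,37): 11 bp
  [37,49): 12 bp
  [49,60): 11 bp
  [60,72): 12 bp
  [72,82): 10 bp
  [82,91): 9 bp
  [91,107): 16 bp
  [107,114): 7 bp
  [114,131): 17 bp
  [131,139): 8 bp
  [139,154): 15 bp
  [154,163): 9 bp
  [163,176): 13 bp
  [176,192): 16 bp
  [192,199): 7 bp
  [199,207): 8 bp
  [207,217): 10 bp
  [217,227): 10 bp
  [227,233): 6 bp
  [233,238): 5 bp
  [238,255): 17 bp
  [255,259): 4 bp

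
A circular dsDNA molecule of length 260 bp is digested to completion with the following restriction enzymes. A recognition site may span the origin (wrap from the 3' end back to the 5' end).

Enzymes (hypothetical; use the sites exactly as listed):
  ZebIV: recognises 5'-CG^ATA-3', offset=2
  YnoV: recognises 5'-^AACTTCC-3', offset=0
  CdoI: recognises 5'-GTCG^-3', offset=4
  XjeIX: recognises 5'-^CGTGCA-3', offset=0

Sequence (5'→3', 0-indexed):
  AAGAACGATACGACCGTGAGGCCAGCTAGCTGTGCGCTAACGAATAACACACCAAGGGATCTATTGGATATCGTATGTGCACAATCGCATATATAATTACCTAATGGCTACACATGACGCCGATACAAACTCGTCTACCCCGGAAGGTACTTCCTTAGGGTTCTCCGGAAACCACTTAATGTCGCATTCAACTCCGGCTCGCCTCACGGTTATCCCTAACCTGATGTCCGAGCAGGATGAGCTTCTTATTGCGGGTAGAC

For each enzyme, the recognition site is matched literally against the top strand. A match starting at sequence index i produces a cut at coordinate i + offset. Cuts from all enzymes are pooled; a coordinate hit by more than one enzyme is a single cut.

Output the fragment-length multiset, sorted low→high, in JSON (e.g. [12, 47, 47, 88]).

Site scan:
  ZebIV (CGATA, off=2): starts [5, 120] → cuts [7, 122]
  YnoV (AACTTCC, off=0): no sites
  CdoI (GTCG, off=4): starts [180] → cuts [184]
  XjeIX (CGTGCA, off=0): no sites

Pooled cuts: [7, 122, 184]

Fragment lengths:
  7→122: 115 bp
  122→184: 62 bp
  184→7 (wrap): 260-184+7 = 83 bp

[62,83,115]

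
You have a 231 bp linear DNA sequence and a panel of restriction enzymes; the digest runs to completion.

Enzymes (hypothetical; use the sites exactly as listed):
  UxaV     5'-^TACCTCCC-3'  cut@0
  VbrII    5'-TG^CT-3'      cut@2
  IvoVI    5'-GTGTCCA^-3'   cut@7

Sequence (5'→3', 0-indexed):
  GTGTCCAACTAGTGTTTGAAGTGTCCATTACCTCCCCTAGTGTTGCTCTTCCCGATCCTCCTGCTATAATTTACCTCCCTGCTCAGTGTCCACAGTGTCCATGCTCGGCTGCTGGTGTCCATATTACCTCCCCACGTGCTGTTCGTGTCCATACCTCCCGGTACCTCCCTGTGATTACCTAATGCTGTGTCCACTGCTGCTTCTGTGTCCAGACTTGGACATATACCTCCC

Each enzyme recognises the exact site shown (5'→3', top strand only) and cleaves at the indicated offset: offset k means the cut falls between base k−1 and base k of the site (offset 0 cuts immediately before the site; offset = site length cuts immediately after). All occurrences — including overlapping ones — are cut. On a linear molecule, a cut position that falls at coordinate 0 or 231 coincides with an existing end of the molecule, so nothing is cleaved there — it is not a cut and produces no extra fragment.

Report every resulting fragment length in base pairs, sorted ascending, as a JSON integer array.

Per-enzyme occurrences:
  UxaV (TACCTCCC, off=0): starts [28, 71, 124, 151, 161, 223] → cuts [28, 71, 124, 151, 161, 223]
  VbrII (TGCT, off=2): starts [43, 61, 79, 101, 109, 136, 182, 194, 197] → cuts [45, 63, 81, 103, 111, 138, 184, 196, 199]
  IvoVI (GTGTCCA, off=7): starts [0, 20, 85, 94, 114, 144, 186, 204] → cuts [7, 27, 92, 101, 121, 151, 193, 211]

Pooled cuts: [7, 27, 28, 45, 63, 71, 81, 92, 101, 103, 111, 121, 124, 138, 151, 161, 184, 193, 196, 199, 211, 223]

Fragment lengths:
  [0,7): 7 bp
  [7,27): 20 bp
  [27,28): 1 bp
  [28,45): 17 bp
  [45,63): 18 bp
  [63,71): 8 bp
  [71,81): 10 bp
  [81,92): 11 bp
  [92,101): 9 bp
  [101,103): 2 bp
  [103,111): 8 bp
  [111,121): 10 bp
  [121,124): 3 bp
  [124,138): 14 bp
  [138,151): 13 bp
  [151,161): 10 bp
  [161,184): 23 bp
  [184,193): 9 bp
  [193,196): 3 bp
  [196,199): 3 bp
  [199,211): 12 bp
  [211,223): 12 bp
  [223,231): 8 bp

[1,2,3,3,3,7,8,8,8,9,9,10,10,10,11,12,12,13,14,17,18,20,23]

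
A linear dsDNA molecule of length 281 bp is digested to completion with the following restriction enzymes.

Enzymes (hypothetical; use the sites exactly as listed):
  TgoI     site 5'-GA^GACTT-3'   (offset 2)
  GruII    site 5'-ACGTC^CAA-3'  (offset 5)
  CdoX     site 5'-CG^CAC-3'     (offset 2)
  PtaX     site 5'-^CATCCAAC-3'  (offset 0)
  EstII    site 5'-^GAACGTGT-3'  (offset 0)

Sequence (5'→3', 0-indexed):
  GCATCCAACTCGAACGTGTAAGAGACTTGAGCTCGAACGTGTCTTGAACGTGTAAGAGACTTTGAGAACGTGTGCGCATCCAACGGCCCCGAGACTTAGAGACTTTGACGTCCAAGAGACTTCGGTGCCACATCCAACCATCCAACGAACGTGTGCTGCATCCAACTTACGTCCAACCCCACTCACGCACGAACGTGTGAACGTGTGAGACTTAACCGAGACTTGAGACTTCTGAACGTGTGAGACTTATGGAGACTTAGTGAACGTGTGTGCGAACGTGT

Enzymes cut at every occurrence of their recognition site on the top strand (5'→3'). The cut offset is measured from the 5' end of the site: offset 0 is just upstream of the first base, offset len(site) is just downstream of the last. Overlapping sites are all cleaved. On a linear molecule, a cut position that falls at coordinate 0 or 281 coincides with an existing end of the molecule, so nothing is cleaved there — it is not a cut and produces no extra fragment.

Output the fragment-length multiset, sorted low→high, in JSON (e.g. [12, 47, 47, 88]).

[1,3,5,7,7,8,8,8,8,8,8,8,10,10,10,10,11,11,11,11,12,12,12,12,12,13,14,15,16]

Site scan:
  TgoI (GAGACTT, off=2): starts [21, 55, 90, 98, 115, 206, 217, 224, 241, 251] → cuts [23, 57, 92, 100, 117, 208, 219, 226, 243, 253]
  GruII (ACGTCCAA, off=5): starts [107, 168] → cuts [112, 173]
  CdoX (CGCAC, off=2): starts [185] → cuts [187]
  PtaX (CATCCAAC, off=0): starts [1, 76, 130, 138, 158] → cuts [1, 76, 130, 138, 158]
  EstII (GAACGTGT, off=0): starts [11, 34, 45, 65, 146, 190, 198, 233, 261, 273] → cuts [11, 34, 45, 65, 146, 190, 198, 233, 261, 273]

All cut coordinates (distinct, sorted): [1, 11, 23, 34, 45, 57, 65, 76, 92, 100, 112, 117, 130, 138, 146, 158, 173, 187, 190, 198, 208, 219, 226, 233, 243, 253, 261, 273]

Fragment lengths:
  [0,1): 1 bp
  [1,11): 10 bp
  [11,23): 12 bp
  [23,34): 11 bp
  [34,45): 11 bp
  [45,57): 12 bp
  [57,65): 8 bp
  [65,76): 11 bp
  [76,92): 16 bp
  [92,100): 8 bp
  [100,112): 12 bp
  [112,117): 5 bp
  [117,130): 13 bp
  [130,138): 8 bp
  [138,146): 8 bp
  [146,158): 12 bp
  [158,173): 15 bp
  [173,187): 14 bp
  [187,190): 3 bp
  [190,198): 8 bp
  [198,208): 10 bp
  [208,219): 11 bp
  [219,226): 7 bp
  [226,233): 7 bp
  [233,243): 10 bp
  [243,253): 10 bp
  [253,261): 8 bp
  [261,273): 12 bp
  [273,281): 8 bp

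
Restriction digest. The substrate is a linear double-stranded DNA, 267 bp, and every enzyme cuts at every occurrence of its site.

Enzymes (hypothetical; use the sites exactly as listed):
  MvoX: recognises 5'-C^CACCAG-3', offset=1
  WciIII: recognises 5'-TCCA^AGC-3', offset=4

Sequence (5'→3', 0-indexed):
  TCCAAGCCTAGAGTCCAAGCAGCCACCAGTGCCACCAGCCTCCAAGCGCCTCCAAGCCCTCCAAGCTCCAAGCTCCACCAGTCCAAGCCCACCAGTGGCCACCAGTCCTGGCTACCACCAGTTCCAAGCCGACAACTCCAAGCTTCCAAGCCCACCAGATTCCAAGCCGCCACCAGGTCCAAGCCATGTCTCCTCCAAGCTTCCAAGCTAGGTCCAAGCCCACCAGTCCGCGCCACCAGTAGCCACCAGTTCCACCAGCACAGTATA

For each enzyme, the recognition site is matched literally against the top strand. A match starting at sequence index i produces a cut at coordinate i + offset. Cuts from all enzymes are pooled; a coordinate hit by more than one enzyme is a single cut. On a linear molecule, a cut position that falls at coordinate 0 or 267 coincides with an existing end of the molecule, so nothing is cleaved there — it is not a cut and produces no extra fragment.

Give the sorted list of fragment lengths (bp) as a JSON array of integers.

Site scan:
  MvoX CCACCAG/1: at [22, 31, 74, 88, 98, 114, 151, 169, 219, 232, 242, 251] ⇒ [23, 32, 75, 89, 99, 115, 152, 170, 220, 233, 243, 252]
  WciIII TCCAAGC/4: at [0, 13, 40, 50, 59, 66, 81, 122, 136, 144, 160, 177, 193, 201, 212] ⇒ [4, 17, 44, 54, 63, 70, 85, 126, 140, 148, 164, 181, 197, 205, 216]

Pooled cuts: [4, 17, 23, 32, 44, 54, 63, 70, 75, 85, 89, 99, 115, 126, 140, 148, 152, 164, 170, 181, 197, 205, 216, 220, 233, 243, 252]

Fragments:
  [0,4): 4 bp
  [4,17): 13 bp
  [17,23): 6 bp
  [23,32): 9 bp
  [32,44): 12 bp
  [44,54): 10 bp
  [54,63): 9 bp
  [63,70): 7 bp
  [70,75): 5 bp
  [75,85): 10 bp
  [85,89): 4 bp
  [89,99): 10 bp
  [99,115): 16 bp
  [115,126): 11 bp
  [126,140): 14 bp
  [140,148): 8 bp
  [148,152): 4 bp
  [152,164): 12 bp
  [164,170): 6 bp
  [170,181): 11 bp
  [181,197): 16 bp
  [197,205): 8 bp
  [205,216): 11 bp
  [216,220): 4 bp
  [220,233): 13 bp
  [233,243): 10 bp
  [243,252): 9 bp
  [252,267): 15 bp

[4,4,4,4,5,6,6,7,8,8,9,9,9,10,10,10,10,11,11,11,12,12,13,13,14,15,16,16]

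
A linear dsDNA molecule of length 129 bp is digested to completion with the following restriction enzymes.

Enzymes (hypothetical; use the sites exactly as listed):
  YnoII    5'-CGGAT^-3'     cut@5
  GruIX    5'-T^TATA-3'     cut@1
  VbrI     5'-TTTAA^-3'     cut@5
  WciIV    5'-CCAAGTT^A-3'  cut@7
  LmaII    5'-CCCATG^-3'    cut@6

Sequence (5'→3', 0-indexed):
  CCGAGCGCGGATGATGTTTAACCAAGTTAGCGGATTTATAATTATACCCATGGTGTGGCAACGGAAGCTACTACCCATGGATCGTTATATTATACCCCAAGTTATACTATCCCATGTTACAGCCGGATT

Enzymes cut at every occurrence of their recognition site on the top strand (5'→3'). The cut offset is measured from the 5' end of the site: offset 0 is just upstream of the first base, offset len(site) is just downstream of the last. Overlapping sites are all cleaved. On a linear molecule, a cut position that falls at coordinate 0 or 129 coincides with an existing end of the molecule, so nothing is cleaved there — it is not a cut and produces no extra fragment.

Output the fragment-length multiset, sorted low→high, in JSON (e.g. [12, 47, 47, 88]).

[1,1,1,5,6,6,7,7,9,10,12,12,12,13,27]

Per-enzyme occurrences:
  YnoII CGGAT/5: at [7, 30, 123] ⇒ [12, 35, 128]
  GruIX TTATA/1: at [35, 41, 84, 89, 101] ⇒ [36, 42, 85, 90, 102]
  VbrI TTTAA/5: at [16] ⇒ [21]
  WciIV CCAAGTTA/7: at [21, 96] ⇒ [28, 103]
  LmaII CCCATG/6: at [46, 73, 110] ⇒ [52, 79, 116]

Pooled cuts: [12, 21, 28, 35, 36, 42, 52, 79, 85, 90, 102, 103, 116, 128]

Fragment lengths:
  [0,12): 12 bp
  [12,21): 9 bp
  [21,28): 7 bp
  [28,35): 7 bp
  [35,36): 1 bp
  [36,42): 6 bp
  [42,52): 10 bp
  [52,79): 27 bp
  [79,85): 6 bp
  [85,90): 5 bp
  [90,102): 12 bp
  [102,103): 1 bp
  [103,116): 13 bp
  [116,128): 12 bp
  [128,129): 1 bp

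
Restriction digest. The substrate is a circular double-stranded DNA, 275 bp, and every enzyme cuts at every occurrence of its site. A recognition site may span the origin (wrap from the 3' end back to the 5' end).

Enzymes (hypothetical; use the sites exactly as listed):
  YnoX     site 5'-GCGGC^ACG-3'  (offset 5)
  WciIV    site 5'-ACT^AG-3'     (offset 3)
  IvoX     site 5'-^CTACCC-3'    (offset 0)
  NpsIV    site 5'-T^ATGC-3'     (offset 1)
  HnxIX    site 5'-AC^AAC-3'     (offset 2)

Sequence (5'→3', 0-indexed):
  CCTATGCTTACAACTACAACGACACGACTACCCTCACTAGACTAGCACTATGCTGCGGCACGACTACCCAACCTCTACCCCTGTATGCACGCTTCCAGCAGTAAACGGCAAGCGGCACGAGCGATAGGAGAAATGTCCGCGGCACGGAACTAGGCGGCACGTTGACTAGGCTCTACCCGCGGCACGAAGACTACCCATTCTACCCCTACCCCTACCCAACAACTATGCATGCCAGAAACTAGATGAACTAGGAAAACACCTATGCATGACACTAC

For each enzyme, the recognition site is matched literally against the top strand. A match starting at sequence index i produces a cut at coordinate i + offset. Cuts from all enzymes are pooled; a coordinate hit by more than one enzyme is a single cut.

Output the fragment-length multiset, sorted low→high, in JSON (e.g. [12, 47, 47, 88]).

Scan for sites:
  YnoX (GCGGCACG, off=5): starts [54, 111, 138, 153, 178] → cuts [59, 116, 143, 158, 183]
  WciIV (ACTAG, off=3): starts [35, 40, 148, 164, 237, 246] → cuts [38, 43, 151, 167, 240, 249]
  IvoX (CTACCC, off=0): starts [27, 63, 74, 172, 190, 199, 205, 211, 271] → cuts [27, 63, 74, 172, 190, 199, 205, 211, 271]
  NpsIV (TATGC, off=1): starts [2, 48, 83, 223, 260] → cuts [3, 49, 84, 224, 261]
  HnxIX (ACAAC, off=2): starts [9, 15, 218] → cuts [11, 17, 220]

Pooled cuts: [3, 11, 17, 27, 38, 43, 49, 59, 63, 74, 84, 116, 143, 151, 158, 167, 172, 183, 190, 199, 205, 211, 220, 224, 240, 249, 261, 271]

Fragment lengths:
  3→11: 8 bp
  11→17: 6 bp
  17→27: 10 bp
  27→38: 11 bp
  38→43: 5 bp
  43→49: 6 bp
  49→59: 10 bp
  59→63: 4 bp
  63→74: 11 bp
  74→84: 10 bp
  84→116: 32 bp
  116→143: 27 bp
  143→151: 8 bp
  151→158: 7 bp
  158→167: 9 bp
  167→172: 5 bp
  172→183: 11 bp
  183→190: 7 bp
  190→199: 9 bp
  199→205: 6 bp
  205→211: 6 bp
  211→220: 9 bp
  220→224: 4 bp
  224→240: 16 bp
  240→249: 9 bp
  249→261: 12 bp
  261→271: 10 bp
  271→3 (wrap): 275-271+3 = 7 bp

[4,4,5,5,6,6,6,6,7,7,7,8,8,9,9,9,9,10,10,10,10,11,11,11,12,16,27,32]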